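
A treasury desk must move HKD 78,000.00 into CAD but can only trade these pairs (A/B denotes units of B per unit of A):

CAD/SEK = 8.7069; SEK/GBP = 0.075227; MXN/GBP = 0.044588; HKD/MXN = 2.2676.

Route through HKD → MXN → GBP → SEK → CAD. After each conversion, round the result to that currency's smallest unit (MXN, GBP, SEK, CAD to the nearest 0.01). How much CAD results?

HKD 78,000.00 × 2.2676 = MXN 176,872.80
MXN 176,872.80 × 0.044588 = GBP 7,886.40
GBP 7,886.40 ÷ 0.075227 = SEK 104,834.70
SEK 104,834.70 ÷ 8.7069 = CAD 12,040.42

CAD 12,040.42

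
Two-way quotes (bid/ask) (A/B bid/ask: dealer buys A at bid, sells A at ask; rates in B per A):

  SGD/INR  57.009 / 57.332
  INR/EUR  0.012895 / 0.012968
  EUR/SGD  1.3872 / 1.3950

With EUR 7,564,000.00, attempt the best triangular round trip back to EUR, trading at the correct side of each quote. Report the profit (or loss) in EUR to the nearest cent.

Best loop EUR → SGD → INR → EUR:
EUR 7,564,000.00 × 1.3872 (sell EUR at bid) = SGD 10,492,780.80
SGD 10,492,780.80 × 57.009 (sell SGD at bid) = INR 598,182,940.63
INR 598,182,940.63 × 0.012895 (sell INR at bid) = EUR 7,713,569.02

Net profit: EUR 149,569.02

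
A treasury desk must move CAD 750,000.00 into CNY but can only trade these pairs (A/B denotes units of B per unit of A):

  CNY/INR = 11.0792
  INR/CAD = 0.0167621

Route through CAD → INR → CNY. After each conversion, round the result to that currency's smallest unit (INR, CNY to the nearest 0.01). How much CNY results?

CNY 4,038,540.42

CAD 750,000.00 ÷ 0.0167621 = INR 44,743,797.02
INR 44,743,797.02 ÷ 11.0792 = CNY 4,038,540.42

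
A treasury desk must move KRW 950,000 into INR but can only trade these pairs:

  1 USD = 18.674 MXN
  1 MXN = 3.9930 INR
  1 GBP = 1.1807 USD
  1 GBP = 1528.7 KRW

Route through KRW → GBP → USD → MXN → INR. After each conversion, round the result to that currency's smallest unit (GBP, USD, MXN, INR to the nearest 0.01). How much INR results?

INR 54,710.77

KRW 950,000 ÷ 1528.7 = GBP 621.44
GBP 621.44 × 1.1807 = USD 733.73
USD 733.73 × 18.674 = MXN 13,701.67
MXN 13,701.67 × 3.9930 = INR 54,710.77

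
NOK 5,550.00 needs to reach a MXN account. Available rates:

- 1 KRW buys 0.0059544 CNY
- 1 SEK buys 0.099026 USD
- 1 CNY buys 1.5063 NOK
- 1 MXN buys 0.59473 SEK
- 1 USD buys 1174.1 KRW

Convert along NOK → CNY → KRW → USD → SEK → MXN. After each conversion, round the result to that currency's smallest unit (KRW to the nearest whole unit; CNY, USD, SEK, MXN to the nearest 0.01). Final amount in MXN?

MXN 8,948.83

NOK 5,550.00 ÷ 1.5063 = CNY 3,684.52
CNY 3,684.52 ÷ 0.0059544 = KRW 618,789
KRW 618,789 ÷ 1174.1 = USD 527.03
USD 527.03 ÷ 0.099026 = SEK 5,322.14
SEK 5,322.14 ÷ 0.59473 = MXN 8,948.83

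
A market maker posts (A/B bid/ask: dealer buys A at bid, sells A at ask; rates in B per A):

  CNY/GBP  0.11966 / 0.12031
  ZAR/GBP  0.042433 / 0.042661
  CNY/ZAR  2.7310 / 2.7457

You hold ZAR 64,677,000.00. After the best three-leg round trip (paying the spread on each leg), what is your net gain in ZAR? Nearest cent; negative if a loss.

Best loop ZAR → CNY → GBP → ZAR:
ZAR 64,677,000.00 ÷ 2.7457 (buy CNY at ask) = CNY 23,555,741.71
CNY 23,555,741.71 × 0.11966 (sell CNY at bid) = GBP 2,818,680.05
GBP 2,818,680.05 ÷ 0.042661 (buy ZAR at ask) = ZAR 66,071,588.86

Net profit: ZAR 1,394,588.86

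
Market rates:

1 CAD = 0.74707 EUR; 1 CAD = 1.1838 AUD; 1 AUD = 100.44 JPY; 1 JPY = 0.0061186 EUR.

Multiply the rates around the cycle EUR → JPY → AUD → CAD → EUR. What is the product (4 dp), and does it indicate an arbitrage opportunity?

1.0269 (arbitrage exists)

Around EUR → JPY → AUD → CAD → EUR: 1 ÷ 0.0061186 ÷ 100.44 ÷ 1.1838 × 0.74707 = 1.026891
Product > 1; profitable direction is EUR → JPY → AUD → CAD → EUR.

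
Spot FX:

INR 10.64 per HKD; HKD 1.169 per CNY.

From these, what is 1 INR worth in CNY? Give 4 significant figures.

1 INR ÷ 10.64 = 0.093985 HKD
0.093985 HKD ÷ 1.169 = 0.0803977 CNY

INR/CNY = 0.08040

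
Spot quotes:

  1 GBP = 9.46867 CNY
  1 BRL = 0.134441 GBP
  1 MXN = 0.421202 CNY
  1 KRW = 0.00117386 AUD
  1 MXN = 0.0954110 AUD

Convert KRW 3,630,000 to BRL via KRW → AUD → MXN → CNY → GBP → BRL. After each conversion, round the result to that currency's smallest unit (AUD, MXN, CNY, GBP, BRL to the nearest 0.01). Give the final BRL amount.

BRL 14,777.26

KRW 3,630,000 × 0.00117386 = AUD 4,261.11
AUD 4,261.11 ÷ 0.0954110 = MXN 44,660.57
MXN 44,660.57 × 0.421202 = CNY 18,811.12
CNY 18,811.12 ÷ 9.46867 = GBP 1,986.67
GBP 1,986.67 ÷ 0.134441 = BRL 14,777.26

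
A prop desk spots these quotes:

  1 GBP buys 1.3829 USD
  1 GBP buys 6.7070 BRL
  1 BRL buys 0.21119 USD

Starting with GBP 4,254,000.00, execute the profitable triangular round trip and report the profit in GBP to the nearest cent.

Profitable loop is GBP → BRL → USD → GBP:
GBP 4,254,000.00 × 6.7070 = BRL 28,531,578.00
BRL 28,531,578.00 × 0.21119 = USD 6,025,583.96
USD 6,025,583.96 ÷ 1.3829 = GBP 4,357,208.73
Profit = GBP 4,357,208.73 − GBP 4,254,000.00

Profit: GBP 103,208.73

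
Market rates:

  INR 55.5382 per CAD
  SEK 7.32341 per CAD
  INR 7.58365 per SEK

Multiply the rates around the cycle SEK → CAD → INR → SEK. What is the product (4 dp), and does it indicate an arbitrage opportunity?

1.0000 (no arbitrage)

Around SEK → CAD → INR → SEK: 1 ÷ 7.32341 × 55.5382 ÷ 7.58365 = 1.000000
Product ≈ 1 (deviation 0.000%, within rounding noise).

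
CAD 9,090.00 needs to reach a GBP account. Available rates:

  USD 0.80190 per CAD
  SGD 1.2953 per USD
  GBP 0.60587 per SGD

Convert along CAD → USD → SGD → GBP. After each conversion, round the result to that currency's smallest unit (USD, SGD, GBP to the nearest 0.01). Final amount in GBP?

CAD 9,090.00 × 0.80190 = USD 7,289.27
USD 7,289.27 × 1.2953 = SGD 9,441.79
SGD 9,441.79 × 0.60587 = GBP 5,720.50

GBP 5,720.50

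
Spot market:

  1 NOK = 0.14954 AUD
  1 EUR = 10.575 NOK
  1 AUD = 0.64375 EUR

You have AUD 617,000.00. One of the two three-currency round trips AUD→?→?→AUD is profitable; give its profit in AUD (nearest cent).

Profit: AUD 11,116.44

Profitable loop is AUD → EUR → NOK → AUD:
AUD 617,000.00 × 0.64375 = EUR 397,193.75
EUR 397,193.75 × 10.575 = NOK 4,200,323.91
NOK 4,200,323.91 × 0.14954 = AUD 628,116.44
Profit = AUD 628,116.44 − AUD 617,000.00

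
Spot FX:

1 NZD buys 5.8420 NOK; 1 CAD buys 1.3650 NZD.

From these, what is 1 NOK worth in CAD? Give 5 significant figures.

NOK/CAD = 0.12540

1 NOK ÷ 5.8420 = 0.171174 NZD
0.171174 NZD ÷ 1.3650 = 0.125402 CAD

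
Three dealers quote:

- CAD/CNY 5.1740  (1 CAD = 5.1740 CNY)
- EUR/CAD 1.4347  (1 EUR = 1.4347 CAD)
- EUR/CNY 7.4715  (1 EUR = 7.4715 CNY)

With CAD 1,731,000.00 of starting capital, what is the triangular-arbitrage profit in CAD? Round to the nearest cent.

Profit: CAD 11,277.57

Profitable loop is CAD → EUR → CNY → CAD:
CAD 1,731,000.00 ÷ 1.4347 = EUR 1,206,524.01
EUR 1,206,524.01 × 7.4715 = CNY 9,014,544.16
CNY 9,014,544.16 ÷ 5.1740 = CAD 1,742,277.57
Profit = CAD 1,742,277.57 − CAD 1,731,000.00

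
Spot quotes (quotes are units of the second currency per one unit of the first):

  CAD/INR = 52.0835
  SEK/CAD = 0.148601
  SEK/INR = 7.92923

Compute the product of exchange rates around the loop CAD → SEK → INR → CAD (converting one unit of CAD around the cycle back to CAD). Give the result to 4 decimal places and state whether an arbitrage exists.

1.0245 (arbitrage exists)

Around CAD → SEK → INR → CAD: 1 ÷ 0.148601 × 7.92923 ÷ 52.0835 = 1.024493
Product > 1; profitable direction is CAD → SEK → INR → CAD.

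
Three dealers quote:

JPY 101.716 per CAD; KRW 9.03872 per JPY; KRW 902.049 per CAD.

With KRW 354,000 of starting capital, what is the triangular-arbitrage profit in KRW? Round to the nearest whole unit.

Profitable loop is KRW → CAD → JPY → KRW:
KRW 354,000 ÷ 902.049 = CAD 392.44
CAD 392.44 × 101.716 = JPY 39,917
JPY 39,917 × 9.03872 = KRW 360,802
Profit = KRW 360,802 − KRW 354,000

Profit: KRW 6,802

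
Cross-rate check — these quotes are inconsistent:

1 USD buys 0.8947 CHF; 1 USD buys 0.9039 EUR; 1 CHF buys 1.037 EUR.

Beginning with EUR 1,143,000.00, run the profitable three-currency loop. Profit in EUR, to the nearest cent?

Profit: EUR 30,226.97

Profitable loop is EUR → USD → CHF → EUR:
EUR 1,143,000.00 ÷ 0.9039 = USD 1,264,520.41
USD 1,264,520.41 × 0.8947 = CHF 1,131,366.41
CHF 1,131,366.41 × 1.037 = EUR 1,173,226.97
Profit = EUR 1,173,226.97 − EUR 1,143,000.00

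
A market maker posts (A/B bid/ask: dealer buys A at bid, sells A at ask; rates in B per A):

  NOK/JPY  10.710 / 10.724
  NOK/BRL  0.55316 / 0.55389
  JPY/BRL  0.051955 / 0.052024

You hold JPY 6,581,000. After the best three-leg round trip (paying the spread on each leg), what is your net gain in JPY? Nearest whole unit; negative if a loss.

Net profit: JPY 30,274

Best loop JPY → BRL → NOK → JPY:
JPY 6,581,000 × 0.051955 (sell JPY at bid) = BRL 341,915.85
BRL 341,915.85 ÷ 0.55389 (buy NOK at ask) = NOK 617,299.20
NOK 617,299.20 × 10.710 (sell NOK at bid) = JPY 6,611,274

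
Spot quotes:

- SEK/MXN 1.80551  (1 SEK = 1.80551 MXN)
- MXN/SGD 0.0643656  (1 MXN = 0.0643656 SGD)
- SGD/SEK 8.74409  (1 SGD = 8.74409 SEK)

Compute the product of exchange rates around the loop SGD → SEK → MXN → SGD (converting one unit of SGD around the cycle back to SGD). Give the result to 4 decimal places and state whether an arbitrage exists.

1.0162 (arbitrage exists)

Around SGD → SEK → MXN → SGD: 1 × 8.74409 × 1.80551 × 0.0643656 = 1.016175
Product > 1; profitable direction is SGD → SEK → MXN → SGD.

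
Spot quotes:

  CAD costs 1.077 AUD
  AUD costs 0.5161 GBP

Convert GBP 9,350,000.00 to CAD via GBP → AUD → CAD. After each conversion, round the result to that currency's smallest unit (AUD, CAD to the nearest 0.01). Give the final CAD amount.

CAD 16,821,396.53

GBP 9,350,000.00 ÷ 0.5161 = AUD 18,116,644.06
AUD 18,116,644.06 ÷ 1.077 = CAD 16,821,396.53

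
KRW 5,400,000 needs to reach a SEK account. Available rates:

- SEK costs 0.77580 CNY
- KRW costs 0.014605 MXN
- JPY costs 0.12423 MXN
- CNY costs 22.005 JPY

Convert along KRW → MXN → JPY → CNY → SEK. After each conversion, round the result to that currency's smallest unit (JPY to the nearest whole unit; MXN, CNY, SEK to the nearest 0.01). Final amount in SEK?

KRW 5,400,000 × 0.014605 = MXN 78,867.00
MXN 78,867.00 ÷ 0.12423 = JPY 634,847
JPY 634,847 ÷ 22.005 = CNY 28,850.12
CNY 28,850.12 ÷ 0.77580 = SEK 37,187.57

SEK 37,187.57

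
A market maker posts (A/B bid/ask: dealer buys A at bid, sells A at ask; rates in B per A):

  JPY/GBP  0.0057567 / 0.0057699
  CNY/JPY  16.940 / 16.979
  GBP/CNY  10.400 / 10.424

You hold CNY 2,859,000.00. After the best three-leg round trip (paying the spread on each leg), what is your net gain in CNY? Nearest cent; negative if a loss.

Best loop CNY → JPY → GBP → CNY:
CNY 2,859,000.00 × 16.940 (sell CNY at bid) = JPY 48,431,460
JPY 48,431,460 × 0.0057567 (sell JPY at bid) = GBP 278,805.39
GBP 278,805.39 × 10.400 (sell GBP at bid) = CNY 2,899,576.01

Net profit: CNY 40,576.01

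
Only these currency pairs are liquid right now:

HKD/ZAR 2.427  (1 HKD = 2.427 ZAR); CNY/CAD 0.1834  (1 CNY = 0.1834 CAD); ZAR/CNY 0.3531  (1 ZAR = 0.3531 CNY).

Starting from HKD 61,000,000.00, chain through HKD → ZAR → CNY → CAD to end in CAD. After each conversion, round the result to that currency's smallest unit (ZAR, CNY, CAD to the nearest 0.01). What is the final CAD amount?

HKD 61,000,000.00 × 2.427 = ZAR 148,047,000.00
ZAR 148,047,000.00 × 0.3531 = CNY 52,275,395.70
CNY 52,275,395.70 × 0.1834 = CAD 9,587,307.57

CAD 9,587,307.57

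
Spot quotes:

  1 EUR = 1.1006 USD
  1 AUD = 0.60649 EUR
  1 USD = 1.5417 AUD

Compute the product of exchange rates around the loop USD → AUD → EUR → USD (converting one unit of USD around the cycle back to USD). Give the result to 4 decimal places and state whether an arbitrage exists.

Around USD → AUD → EUR → USD: 1 × 1.5417 × 0.60649 × 1.1006 = 1.029089
Product > 1; profitable direction is USD → AUD → EUR → USD.

1.0291 (arbitrage exists)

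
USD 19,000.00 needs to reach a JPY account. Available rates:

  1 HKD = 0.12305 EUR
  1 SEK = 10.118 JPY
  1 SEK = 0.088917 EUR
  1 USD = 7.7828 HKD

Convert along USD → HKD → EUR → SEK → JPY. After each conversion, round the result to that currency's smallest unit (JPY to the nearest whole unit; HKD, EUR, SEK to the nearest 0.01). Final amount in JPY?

JPY 2,070,528

USD 19,000.00 × 7.7828 = HKD 147,873.20
HKD 147,873.20 × 0.12305 = EUR 18,195.80
EUR 18,195.80 ÷ 0.088917 = SEK 204,638.03
SEK 204,638.03 × 10.118 = JPY 2,070,528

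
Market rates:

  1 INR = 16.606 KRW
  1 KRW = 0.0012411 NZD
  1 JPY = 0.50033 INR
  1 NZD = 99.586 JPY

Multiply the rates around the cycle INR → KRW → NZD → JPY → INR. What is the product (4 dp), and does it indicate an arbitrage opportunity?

Around INR → KRW → NZD → JPY → INR: 1 × 16.606 × 0.0012411 × 99.586 × 0.50033 = 1.026896
Product > 1; profitable direction is INR → KRW → NZD → JPY → INR.

1.0269 (arbitrage exists)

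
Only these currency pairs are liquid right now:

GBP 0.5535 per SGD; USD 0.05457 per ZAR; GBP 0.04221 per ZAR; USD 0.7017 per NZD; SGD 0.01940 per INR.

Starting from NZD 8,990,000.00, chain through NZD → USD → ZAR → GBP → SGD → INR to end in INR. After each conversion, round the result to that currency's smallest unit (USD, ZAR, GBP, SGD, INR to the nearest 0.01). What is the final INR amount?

NZD 8,990,000.00 × 0.7017 = USD 6,308,283.00
USD 6,308,283.00 ÷ 0.05457 = ZAR 115,599,835.07
ZAR 115,599,835.07 × 0.04221 = GBP 4,879,469.04
GBP 4,879,469.04 ÷ 0.5535 = SGD 8,815,662.22
SGD 8,815,662.22 ÷ 0.01940 = INR 454,415,578.35

INR 454,415,578.35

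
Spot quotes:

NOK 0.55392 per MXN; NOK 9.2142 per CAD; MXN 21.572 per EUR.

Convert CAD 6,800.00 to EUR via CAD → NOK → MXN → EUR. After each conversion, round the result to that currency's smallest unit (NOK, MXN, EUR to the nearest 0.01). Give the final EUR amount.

CAD 6,800.00 × 9.2142 = NOK 62,656.56
NOK 62,656.56 ÷ 0.55392 = MXN 113,114.82
MXN 113,114.82 ÷ 21.572 = EUR 5,243.59

EUR 5,243.59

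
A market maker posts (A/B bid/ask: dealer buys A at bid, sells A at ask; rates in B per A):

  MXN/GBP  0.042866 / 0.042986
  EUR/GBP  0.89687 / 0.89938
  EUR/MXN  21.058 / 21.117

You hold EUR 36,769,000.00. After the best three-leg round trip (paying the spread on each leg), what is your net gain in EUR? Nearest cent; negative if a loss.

Best loop EUR → MXN → GBP → EUR:
EUR 36,769,000.00 × 21.058 (sell EUR at bid) = MXN 774,281,602.00
MXN 774,281,602.00 × 0.042866 (sell MXN at bid) = GBP 33,190,355.15
GBP 33,190,355.15 ÷ 0.89938 (buy EUR at ask) = EUR 36,903,594.87

Net profit: EUR 134,594.87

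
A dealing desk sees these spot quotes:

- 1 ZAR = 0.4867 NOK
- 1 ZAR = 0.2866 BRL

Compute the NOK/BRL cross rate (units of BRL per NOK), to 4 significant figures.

NOK/BRL = 0.5889

1 NOK ÷ 0.4867 = 2.05465 ZAR
2.05465 ZAR × 0.2866 = 0.588864 BRL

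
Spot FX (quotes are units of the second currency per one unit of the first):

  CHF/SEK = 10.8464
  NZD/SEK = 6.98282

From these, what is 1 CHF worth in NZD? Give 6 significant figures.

1 CHF × 10.8464 = 10.8464 SEK
10.8464 SEK ÷ 6.98282 = 1.5533 NZD

CHF/NZD = 1.55330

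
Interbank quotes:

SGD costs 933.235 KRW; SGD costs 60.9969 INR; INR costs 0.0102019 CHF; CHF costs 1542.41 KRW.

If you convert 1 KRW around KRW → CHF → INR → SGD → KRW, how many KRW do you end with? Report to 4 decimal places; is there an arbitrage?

0.9723 (arbitrage exists)

Around KRW → CHF → INR → SGD → KRW: 1 ÷ 1542.41 ÷ 0.0102019 ÷ 60.9969 × 933.235 = 0.972305
Product < 1; profitable direction is KRW → SGD → INR → CHF → KRW.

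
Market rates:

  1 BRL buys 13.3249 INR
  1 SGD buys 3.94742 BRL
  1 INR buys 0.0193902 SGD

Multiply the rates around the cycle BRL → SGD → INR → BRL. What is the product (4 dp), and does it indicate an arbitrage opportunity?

0.9805 (arbitrage exists)

Around BRL → SGD → INR → BRL: 1 ÷ 3.94742 ÷ 0.0193902 ÷ 13.3249 = 0.980484
Product < 1; profitable direction is BRL → INR → SGD → BRL.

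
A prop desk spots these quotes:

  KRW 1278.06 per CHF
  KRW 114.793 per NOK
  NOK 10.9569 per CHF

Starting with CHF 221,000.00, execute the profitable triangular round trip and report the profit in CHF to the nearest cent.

Profitable loop is CHF → KRW → NOK → CHF:
CHF 221,000.00 × 1278.06 = KRW 282,451,260
KRW 282,451,260 ÷ 114.793 = NOK 2,460,526.86
NOK 2,460,526.86 ÷ 10.9569 = CHF 224,564.14
Profit = CHF 224,564.14 − CHF 221,000.00

Profit: CHF 3,564.14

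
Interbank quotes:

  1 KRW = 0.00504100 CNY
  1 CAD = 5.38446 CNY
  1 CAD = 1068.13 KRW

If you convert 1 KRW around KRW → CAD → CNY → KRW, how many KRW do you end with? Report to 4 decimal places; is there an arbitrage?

1.0000 (no arbitrage)

Around KRW → CAD → CNY → KRW: 1 ÷ 1068.13 × 5.38446 ÷ 0.00504100 = 1.000003
Product ≈ 1 (deviation 0.000%, within rounding noise).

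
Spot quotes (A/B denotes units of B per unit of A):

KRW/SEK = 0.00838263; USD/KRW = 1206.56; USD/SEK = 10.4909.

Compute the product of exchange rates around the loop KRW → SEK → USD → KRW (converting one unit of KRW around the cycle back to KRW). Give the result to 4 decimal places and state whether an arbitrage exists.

Around KRW → SEK → USD → KRW: 1 × 0.00838263 ÷ 10.4909 × 1206.56 = 0.964088
Product < 1; profitable direction is KRW → USD → SEK → KRW.

0.9641 (arbitrage exists)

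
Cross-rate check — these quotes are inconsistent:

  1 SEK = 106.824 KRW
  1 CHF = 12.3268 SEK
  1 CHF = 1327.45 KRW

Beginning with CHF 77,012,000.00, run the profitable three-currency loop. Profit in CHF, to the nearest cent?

Profitable loop is CHF → KRW → SEK → CHF:
CHF 77,012,000.00 × 1327.45 = KRW 102,229,579,400
KRW 102,229,579,400 ÷ 106.824 = SEK 956,990,745.53
SEK 956,990,745.53 ÷ 12.3268 = CHF 77,634,969.78
Profit = CHF 77,634,969.78 − CHF 77,012,000.00

Profit: CHF 622,969.78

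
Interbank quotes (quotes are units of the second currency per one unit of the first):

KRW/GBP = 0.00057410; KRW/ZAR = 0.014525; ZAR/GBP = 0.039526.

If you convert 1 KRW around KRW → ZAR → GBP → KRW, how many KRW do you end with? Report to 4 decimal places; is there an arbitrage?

1.0000 (no arbitrage)

Around KRW → ZAR → GBP → KRW: 1 × 0.014525 × 0.039526 ÷ 0.00057410 = 1.000026
Product ≈ 1 (deviation 0.003%, within rounding noise).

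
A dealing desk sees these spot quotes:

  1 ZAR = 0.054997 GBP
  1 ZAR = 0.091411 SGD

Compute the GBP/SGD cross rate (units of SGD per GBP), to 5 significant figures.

1 GBP ÷ 0.054997 = 18.1828 ZAR
18.1828 ZAR × 0.091411 = 1.66211 SGD

GBP/SGD = 1.6621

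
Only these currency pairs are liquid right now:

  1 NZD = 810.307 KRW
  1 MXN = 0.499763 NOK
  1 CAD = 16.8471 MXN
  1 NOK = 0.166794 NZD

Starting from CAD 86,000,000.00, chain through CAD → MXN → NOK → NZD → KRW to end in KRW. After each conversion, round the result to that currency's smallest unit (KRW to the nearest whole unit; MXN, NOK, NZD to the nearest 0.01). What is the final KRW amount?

CAD 86,000,000.00 × 16.8471 = MXN 1,448,850,600.00
MXN 1,448,850,600.00 × 0.499763 = NOK 724,081,922.41
NOK 724,081,922.41 × 0.166794 = NZD 120,772,520.17
NZD 120,772,520.17 × 810.307 = KRW 97,862,818,501

KRW 97,862,818,501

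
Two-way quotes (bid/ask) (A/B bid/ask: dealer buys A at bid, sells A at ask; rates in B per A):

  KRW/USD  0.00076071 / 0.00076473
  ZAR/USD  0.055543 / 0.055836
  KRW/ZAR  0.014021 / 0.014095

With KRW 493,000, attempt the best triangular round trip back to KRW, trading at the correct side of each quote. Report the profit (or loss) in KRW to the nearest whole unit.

Net profit: KRW 9,050

Best loop KRW → ZAR → USD → KRW:
KRW 493,000 × 0.014021 (sell KRW at bid) = ZAR 6,912.35
ZAR 6,912.35 × 0.055543 (sell ZAR at bid) = USD 383.93
USD 383.93 ÷ 0.00076473 (buy KRW at ask) = KRW 502,050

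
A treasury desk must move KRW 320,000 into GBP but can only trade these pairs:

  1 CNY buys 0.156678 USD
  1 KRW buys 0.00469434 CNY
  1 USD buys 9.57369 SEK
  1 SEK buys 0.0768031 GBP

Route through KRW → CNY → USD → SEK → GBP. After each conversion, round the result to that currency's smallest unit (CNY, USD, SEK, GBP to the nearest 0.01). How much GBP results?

GBP 173.06

KRW 320,000 × 0.00469434 = CNY 1,502.19
CNY 1,502.19 × 0.156678 = USD 235.36
USD 235.36 × 9.57369 = SEK 2,253.26
SEK 2,253.26 × 0.0768031 = GBP 173.06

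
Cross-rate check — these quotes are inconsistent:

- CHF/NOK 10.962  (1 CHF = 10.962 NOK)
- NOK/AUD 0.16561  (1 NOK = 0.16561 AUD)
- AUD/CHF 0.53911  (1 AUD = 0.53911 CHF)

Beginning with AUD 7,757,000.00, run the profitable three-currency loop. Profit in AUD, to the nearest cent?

Profit: AUD 168,744.15

Profitable loop is AUD → NOK → CHF → AUD:
AUD 7,757,000.00 ÷ 0.16561 = NOK 46,838,959.00
NOK 46,838,959.00 ÷ 10.962 = CHF 4,272,847.93
CHF 4,272,847.93 ÷ 0.53911 = AUD 7,925,744.15
Profit = AUD 7,925,744.15 − AUD 7,757,000.00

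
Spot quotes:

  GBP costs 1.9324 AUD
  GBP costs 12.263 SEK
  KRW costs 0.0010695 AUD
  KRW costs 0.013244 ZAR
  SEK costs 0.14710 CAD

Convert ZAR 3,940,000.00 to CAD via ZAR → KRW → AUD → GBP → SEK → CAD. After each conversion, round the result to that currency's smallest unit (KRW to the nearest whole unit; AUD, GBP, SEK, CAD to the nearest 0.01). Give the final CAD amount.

ZAR 3,940,000.00 ÷ 0.013244 = KRW 297,493,204
KRW 297,493,204 × 0.0010695 = AUD 318,168.98
AUD 318,168.98 ÷ 1.9324 = GBP 164,649.65
GBP 164,649.65 × 12.263 = SEK 2,019,098.66
SEK 2,019,098.66 × 0.14710 = CAD 297,009.41

CAD 297,009.41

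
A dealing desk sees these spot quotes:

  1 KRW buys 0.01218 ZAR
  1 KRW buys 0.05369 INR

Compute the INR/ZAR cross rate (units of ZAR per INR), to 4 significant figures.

1 INR ÷ 0.05369 = 18.6254 KRW
18.6254 KRW × 0.01218 = 0.226858 ZAR

INR/ZAR = 0.2269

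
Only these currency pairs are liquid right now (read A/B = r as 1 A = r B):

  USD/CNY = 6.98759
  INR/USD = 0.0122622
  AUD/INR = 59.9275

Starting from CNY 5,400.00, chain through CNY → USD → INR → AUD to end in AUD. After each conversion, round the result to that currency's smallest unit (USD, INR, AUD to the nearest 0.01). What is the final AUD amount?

AUD 1,051.65

CNY 5,400.00 ÷ 6.98759 = USD 772.80
USD 772.80 ÷ 0.0122622 = INR 63,022.95
INR 63,022.95 ÷ 59.9275 = AUD 1,051.65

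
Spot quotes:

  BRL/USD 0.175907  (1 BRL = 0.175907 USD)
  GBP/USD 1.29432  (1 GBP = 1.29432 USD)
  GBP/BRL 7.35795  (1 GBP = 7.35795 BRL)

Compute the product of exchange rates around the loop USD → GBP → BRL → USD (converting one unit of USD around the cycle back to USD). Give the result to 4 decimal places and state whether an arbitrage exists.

1.0000 (no arbitrage)

Around USD → GBP → BRL → USD: 1 ÷ 1.29432 × 7.35795 × 0.175907 = 0.999996
Product ≈ 1 (deviation 0.000%, within rounding noise).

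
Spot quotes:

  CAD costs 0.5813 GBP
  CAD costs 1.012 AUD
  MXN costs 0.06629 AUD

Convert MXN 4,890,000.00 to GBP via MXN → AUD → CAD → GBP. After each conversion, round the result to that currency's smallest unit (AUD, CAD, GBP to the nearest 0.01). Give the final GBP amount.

MXN 4,890,000.00 × 0.06629 = AUD 324,158.10
AUD 324,158.10 ÷ 1.012 = CAD 320,314.33
CAD 320,314.33 × 0.5813 = GBP 186,198.72

GBP 186,198.72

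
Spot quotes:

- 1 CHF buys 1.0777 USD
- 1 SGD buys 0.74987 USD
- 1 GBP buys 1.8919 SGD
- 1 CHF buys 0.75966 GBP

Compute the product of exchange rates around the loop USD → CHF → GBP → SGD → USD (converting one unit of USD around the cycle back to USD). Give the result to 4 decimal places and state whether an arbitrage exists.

Around USD → CHF → GBP → SGD → USD: 1 ÷ 1.0777 × 0.75966 × 1.8919 × 0.74987 = 1.000013
Product ≈ 1 (deviation 0.001%, within rounding noise).

1.0000 (no arbitrage)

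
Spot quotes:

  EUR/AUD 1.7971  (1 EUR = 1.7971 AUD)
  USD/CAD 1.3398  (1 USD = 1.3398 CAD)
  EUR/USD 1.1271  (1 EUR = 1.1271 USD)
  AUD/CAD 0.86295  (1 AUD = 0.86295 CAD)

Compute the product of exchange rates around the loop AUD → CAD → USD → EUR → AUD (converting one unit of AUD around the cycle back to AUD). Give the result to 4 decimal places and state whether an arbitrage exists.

1.0270 (arbitrage exists)

Around AUD → CAD → USD → EUR → AUD: 1 × 0.86295 ÷ 1.3398 ÷ 1.1271 × 1.7971 = 1.026965
Product > 1; profitable direction is AUD → CAD → USD → EUR → AUD.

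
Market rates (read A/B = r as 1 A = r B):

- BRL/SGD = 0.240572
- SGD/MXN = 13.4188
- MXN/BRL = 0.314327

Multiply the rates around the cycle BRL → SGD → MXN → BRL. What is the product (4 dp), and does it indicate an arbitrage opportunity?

Around BRL → SGD → MXN → BRL: 1 × 0.240572 × 13.4188 × 0.314327 = 1.014707
Product > 1; profitable direction is BRL → SGD → MXN → BRL.

1.0147 (arbitrage exists)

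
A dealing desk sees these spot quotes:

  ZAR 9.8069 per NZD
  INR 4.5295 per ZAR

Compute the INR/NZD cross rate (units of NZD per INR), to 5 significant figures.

INR/NZD = 0.022512

1 INR ÷ 4.5295 = 0.220775 ZAR
0.220775 ZAR ÷ 9.8069 = 0.0225122 NZD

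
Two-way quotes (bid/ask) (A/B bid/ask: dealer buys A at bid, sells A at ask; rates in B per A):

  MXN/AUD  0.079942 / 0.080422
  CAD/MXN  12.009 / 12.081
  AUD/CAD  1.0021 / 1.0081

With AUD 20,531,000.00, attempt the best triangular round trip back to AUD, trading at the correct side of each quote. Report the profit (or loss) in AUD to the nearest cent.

Best loop AUD → MXN → CAD → AUD:
AUD 20,531,000.00 ÷ 0.080422 (buy MXN at ask) = MXN 255,290,840.81
MXN 255,290,840.81 ÷ 12.081 (buy CAD at ask) = CAD 21,131,598.45
CAD 21,131,598.45 ÷ 1.0081 (buy AUD at ask) = AUD 20,961,807.80

Net profit: AUD 430,807.80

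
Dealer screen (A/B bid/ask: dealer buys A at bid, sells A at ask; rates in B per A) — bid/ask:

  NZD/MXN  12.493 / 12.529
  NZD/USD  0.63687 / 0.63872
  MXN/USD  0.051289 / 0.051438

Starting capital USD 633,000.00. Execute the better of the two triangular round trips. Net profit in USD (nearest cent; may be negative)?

Net profit: USD 2,015.27

Best loop USD → NZD → MXN → USD:
USD 633,000.00 ÷ 0.63872 (buy NZD at ask) = NZD 991,044.59
NZD 991,044.59 × 12.493 (sell NZD at bid) = MXN 12,381,120.05
MXN 12,381,120.05 × 0.051289 (sell MXN at bid) = USD 635,015.27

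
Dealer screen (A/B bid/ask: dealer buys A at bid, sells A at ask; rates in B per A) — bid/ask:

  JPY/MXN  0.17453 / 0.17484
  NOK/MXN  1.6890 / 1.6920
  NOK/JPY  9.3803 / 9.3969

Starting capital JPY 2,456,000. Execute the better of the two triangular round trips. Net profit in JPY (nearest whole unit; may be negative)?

Best loop JPY → NOK → MXN → JPY:
JPY 2,456,000 ÷ 9.3969 (buy NOK at ask) = NOK 261,362.79
NOK 261,362.79 × 1.6890 (sell NOK at bid) = MXN 441,441.75
MXN 441,441.75 ÷ 0.17484 (buy JPY at ask) = JPY 2,524,833

Net profit: JPY 68,833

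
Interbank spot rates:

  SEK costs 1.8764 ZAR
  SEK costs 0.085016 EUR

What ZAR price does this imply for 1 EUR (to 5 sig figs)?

EUR/ZAR = 22.071

1 EUR ÷ 0.085016 = 11.7625 SEK
11.7625 SEK × 1.8764 = 22.0711 ZAR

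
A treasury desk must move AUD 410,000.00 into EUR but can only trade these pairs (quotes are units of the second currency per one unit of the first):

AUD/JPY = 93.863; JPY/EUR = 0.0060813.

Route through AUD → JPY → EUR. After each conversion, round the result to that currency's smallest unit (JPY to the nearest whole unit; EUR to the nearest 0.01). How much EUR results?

EUR 234,031.72

AUD 410,000.00 × 93.863 = JPY 38,483,830
JPY 38,483,830 × 0.0060813 = EUR 234,031.72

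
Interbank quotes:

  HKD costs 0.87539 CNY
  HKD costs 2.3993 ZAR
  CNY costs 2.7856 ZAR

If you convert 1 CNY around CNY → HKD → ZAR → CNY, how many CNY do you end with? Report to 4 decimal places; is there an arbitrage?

0.9839 (arbitrage exists)

Around CNY → HKD → ZAR → CNY: 1 ÷ 0.87539 × 2.3993 ÷ 2.7856 = 0.983930
Product < 1; profitable direction is CNY → ZAR → HKD → CNY.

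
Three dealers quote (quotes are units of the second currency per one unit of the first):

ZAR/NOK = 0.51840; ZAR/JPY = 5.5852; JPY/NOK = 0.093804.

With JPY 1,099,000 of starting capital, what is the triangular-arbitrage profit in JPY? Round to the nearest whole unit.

Profitable loop is JPY → NOK → ZAR → JPY:
JPY 1,099,000 × 0.093804 = NOK 103,090.60
NOK 103,090.60 ÷ 0.51840 = ZAR 198,863.03
ZAR 198,863.03 × 5.5852 = JPY 1,110,690
Profit = JPY 1,110,690 − JPY 1,099,000

Profit: JPY 11,690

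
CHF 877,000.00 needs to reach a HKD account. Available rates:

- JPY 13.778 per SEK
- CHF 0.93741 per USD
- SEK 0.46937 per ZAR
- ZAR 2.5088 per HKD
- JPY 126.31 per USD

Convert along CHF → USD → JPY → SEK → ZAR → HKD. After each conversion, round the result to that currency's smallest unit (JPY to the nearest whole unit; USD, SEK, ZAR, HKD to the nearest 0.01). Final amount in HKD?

HKD 7,283,501.21

CHF 877,000.00 ÷ 0.93741 = USD 935,556.48
USD 935,556.48 × 126.31 = JPY 118,170,139
JPY 118,170,139 ÷ 13.778 = SEK 8,576,726.59
SEK 8,576,726.59 ÷ 0.46937 = ZAR 18,272,847.84
ZAR 18,272,847.84 ÷ 2.5088 = HKD 7,283,501.21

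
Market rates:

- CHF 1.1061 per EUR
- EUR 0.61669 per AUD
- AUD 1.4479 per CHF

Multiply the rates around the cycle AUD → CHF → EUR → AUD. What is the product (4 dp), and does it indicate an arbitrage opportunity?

Around AUD → CHF → EUR → AUD: 1 ÷ 1.4479 ÷ 1.1061 ÷ 0.61669 = 1.012512
Product > 1; profitable direction is AUD → CHF → EUR → AUD.

1.0125 (arbitrage exists)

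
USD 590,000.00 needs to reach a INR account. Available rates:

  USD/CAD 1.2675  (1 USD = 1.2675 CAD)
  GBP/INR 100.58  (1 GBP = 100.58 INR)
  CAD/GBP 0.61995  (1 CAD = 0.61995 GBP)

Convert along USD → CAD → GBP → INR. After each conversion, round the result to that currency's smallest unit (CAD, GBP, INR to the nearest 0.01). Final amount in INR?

INR 46,630,307.18

USD 590,000.00 × 1.2675 = CAD 747,825.00
CAD 747,825.00 × 0.61995 = GBP 463,614.11
GBP 463,614.11 × 100.58 = INR 46,630,307.18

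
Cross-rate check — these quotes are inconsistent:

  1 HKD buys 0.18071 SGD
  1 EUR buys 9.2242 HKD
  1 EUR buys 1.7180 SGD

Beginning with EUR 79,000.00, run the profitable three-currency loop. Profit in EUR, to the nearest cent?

Profitable loop is EUR → SGD → HKD → EUR:
EUR 79,000.00 × 1.7180 = SGD 135,722.00
SGD 135,722.00 ÷ 0.18071 = HKD 751,048.64
HKD 751,048.64 ÷ 9.2242 = EUR 81,421.55
Profit = EUR 81,421.55 − EUR 79,000.00

Profit: EUR 2,421.55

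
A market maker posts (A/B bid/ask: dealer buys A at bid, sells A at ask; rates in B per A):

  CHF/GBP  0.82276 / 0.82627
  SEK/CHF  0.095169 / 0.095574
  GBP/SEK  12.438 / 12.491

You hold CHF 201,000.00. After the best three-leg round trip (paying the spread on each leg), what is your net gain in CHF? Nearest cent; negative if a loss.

Net profit: CHF 2,768.52

Best loop CHF → SEK → GBP → CHF:
CHF 201,000.00 ÷ 0.095574 (buy SEK at ask) = SEK 2,103,082.43
SEK 2,103,082.43 ÷ 12.491 (buy GBP at ask) = GBP 168,367.82
GBP 168,367.82 ÷ 0.82627 (buy CHF at ask) = CHF 203,768.52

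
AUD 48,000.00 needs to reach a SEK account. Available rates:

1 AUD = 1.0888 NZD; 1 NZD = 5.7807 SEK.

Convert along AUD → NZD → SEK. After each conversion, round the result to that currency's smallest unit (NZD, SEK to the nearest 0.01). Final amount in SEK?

SEK 302,113.26

AUD 48,000.00 × 1.0888 = NZD 52,262.40
NZD 52,262.40 × 5.7807 = SEK 302,113.26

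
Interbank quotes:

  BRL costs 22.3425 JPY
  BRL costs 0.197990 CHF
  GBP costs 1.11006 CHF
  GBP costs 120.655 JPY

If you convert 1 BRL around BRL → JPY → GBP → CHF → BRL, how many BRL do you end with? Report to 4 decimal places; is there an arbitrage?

Around BRL → JPY → GBP → CHF → BRL: 1 × 22.3425 ÷ 120.655 × 1.11006 ÷ 0.197990 = 1.038221
Product > 1; profitable direction is BRL → JPY → GBP → CHF → BRL.

1.0382 (arbitrage exists)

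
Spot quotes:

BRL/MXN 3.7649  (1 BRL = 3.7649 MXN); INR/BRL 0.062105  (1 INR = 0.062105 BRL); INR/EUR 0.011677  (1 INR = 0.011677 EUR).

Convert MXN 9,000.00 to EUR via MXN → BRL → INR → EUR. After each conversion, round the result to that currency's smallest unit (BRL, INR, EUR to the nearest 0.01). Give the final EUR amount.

EUR 449.46

MXN 9,000.00 ÷ 3.7649 = BRL 2,390.50
BRL 2,390.50 ÷ 0.062105 = INR 38,491.26
INR 38,491.26 × 0.011677 = EUR 449.46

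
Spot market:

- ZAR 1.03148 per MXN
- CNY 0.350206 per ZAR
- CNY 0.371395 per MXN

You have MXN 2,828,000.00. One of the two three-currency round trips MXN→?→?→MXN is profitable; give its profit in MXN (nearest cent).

Profit: MXN 79,575.92

Profitable loop is MXN → CNY → ZAR → MXN:
MXN 2,828,000.00 × 0.371395 = CNY 1,050,305.06
CNY 1,050,305.06 ÷ 0.350206 = ZAR 2,999,106.41
ZAR 2,999,106.41 ÷ 1.03148 = MXN 2,907,575.92
Profit = MXN 2,907,575.92 − MXN 2,828,000.00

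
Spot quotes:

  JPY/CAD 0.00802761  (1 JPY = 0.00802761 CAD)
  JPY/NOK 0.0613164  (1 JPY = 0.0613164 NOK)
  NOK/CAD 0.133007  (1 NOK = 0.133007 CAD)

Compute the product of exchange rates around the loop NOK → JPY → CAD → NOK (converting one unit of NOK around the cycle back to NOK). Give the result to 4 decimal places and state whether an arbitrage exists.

Around NOK → JPY → CAD → NOK: 1 ÷ 0.0613164 × 0.00802761 ÷ 0.133007 = 0.984317
Product < 1; profitable direction is NOK → CAD → JPY → NOK.

0.9843 (arbitrage exists)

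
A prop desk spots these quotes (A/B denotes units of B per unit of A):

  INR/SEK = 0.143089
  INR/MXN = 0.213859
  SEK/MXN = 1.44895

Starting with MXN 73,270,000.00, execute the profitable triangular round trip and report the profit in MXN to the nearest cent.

Profit: MXN 2,307,770.36

Profitable loop is MXN → SEK → INR → MXN:
MXN 73,270,000.00 ÷ 1.44895 = SEK 50,567,652.44
SEK 50,567,652.44 ÷ 0.143089 = INR 353,399,998.87
INR 353,399,998.87 × 0.213859 = MXN 75,577,770.36
Profit = MXN 75,577,770.36 − MXN 73,270,000.00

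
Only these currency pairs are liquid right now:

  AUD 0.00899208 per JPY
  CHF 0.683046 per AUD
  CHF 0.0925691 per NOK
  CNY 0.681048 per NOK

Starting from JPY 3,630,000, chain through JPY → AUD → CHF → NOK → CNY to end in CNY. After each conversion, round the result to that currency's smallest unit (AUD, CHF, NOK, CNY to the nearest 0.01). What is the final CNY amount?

JPY 3,630,000 × 0.00899208 = AUD 32,641.25
AUD 32,641.25 × 0.683046 = CHF 22,295.48
CHF 22,295.48 ÷ 0.0925691 = NOK 240,852.29
NOK 240,852.29 × 0.681048 = CNY 164,031.97

CNY 164,031.97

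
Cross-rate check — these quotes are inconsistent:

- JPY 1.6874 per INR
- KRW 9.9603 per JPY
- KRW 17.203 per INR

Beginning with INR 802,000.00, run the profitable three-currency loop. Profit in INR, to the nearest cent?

Profitable loop is INR → KRW → JPY → INR:
INR 802,000.00 × 17.203 = KRW 13,796,806
KRW 13,796,806 ÷ 9.9603 = JPY 1,385,180
JPY 1,385,180 ÷ 1.6874 = INR 820,895.91
Profit = INR 820,895.91 − INR 802,000.00

Profit: INR 18,895.91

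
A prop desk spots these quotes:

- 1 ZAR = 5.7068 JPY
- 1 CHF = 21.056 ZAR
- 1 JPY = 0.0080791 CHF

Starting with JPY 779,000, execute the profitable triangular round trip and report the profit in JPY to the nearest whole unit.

Profitable loop is JPY → ZAR → CHF → JPY:
JPY 779,000 ÷ 5.7068 = ZAR 136,503.82
ZAR 136,503.82 ÷ 21.056 = CHF 6,482.89
CHF 6,482.89 ÷ 0.0080791 = JPY 802,428
Profit = JPY 802,428 − JPY 779,000

Profit: JPY 23,428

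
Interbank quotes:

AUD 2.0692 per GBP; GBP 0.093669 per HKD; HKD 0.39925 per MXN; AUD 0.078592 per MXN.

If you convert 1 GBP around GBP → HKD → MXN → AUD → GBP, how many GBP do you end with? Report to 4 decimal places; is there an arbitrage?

1.0156 (arbitrage exists)

Around GBP → HKD → MXN → AUD → GBP: 1 ÷ 0.093669 ÷ 0.39925 × 0.078592 ÷ 2.0692 = 1.015629
Product > 1; profitable direction is GBP → HKD → MXN → AUD → GBP.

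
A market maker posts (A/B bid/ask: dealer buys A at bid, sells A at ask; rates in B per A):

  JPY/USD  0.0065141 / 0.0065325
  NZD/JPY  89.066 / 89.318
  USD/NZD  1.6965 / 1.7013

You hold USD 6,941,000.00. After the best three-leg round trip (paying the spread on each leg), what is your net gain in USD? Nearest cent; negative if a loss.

Best loop USD → JPY → NZD → USD:
USD 6,941,000.00 ÷ 0.0065325 (buy JPY at ask) = JPY 1,062,533,486
JPY 1,062,533,486 ÷ 89.318 (buy NZD at ask) = NZD 11,896,073.43
NZD 11,896,073.43 ÷ 1.7013 (buy USD at ask) = USD 6,992,343.17

Net profit: USD 51,343.17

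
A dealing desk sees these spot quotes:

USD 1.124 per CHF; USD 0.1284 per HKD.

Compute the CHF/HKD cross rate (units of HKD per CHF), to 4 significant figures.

CHF/HKD = 8.754

1 CHF × 1.124 = 1.124 USD
1.124 USD ÷ 0.1284 = 8.75389 HKD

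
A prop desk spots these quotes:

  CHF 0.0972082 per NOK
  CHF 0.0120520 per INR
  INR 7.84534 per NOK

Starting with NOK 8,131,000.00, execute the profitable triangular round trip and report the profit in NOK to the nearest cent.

Profitable loop is NOK → CHF → INR → NOK:
NOK 8,131,000.00 × 0.0972082 = CHF 790,399.87
CHF 790,399.87 ÷ 0.0120520 = INR 65,582,465.50
INR 65,582,465.50 ÷ 7.84534 = NOK 8,359,416.61
Profit = NOK 8,359,416.61 − NOK 8,131,000.00

Profit: NOK 228,416.61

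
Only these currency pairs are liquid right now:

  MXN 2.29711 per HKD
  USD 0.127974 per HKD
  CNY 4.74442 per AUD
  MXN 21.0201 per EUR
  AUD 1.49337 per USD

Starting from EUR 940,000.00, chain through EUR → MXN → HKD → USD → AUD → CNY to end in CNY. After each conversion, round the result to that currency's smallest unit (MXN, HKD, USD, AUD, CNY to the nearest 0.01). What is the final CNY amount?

EUR 940,000.00 × 21.0201 = MXN 19,758,894.00
MXN 19,758,894.00 ÷ 2.29711 = HKD 8,601,631.62
HKD 8,601,631.62 × 0.127974 = USD 1,100,785.20
USD 1,100,785.20 × 1.49337 = AUD 1,643,879.59
AUD 1,643,879.59 × 4.74442 = CNY 7,799,255.20

CNY 7,799,255.20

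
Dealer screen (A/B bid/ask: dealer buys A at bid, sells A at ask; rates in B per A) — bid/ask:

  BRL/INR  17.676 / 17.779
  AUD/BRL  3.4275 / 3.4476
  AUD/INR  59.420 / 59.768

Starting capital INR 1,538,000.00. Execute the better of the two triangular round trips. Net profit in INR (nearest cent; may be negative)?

Net profit: INR 21,010.60

Best loop INR → AUD → BRL → INR:
INR 1,538,000.00 ÷ 59.768 (buy AUD at ask) = AUD 25,732.83
AUD 25,732.83 × 3.4275 (sell AUD at bid) = BRL 88,199.29
BRL 88,199.29 × 17.676 (sell BRL at bid) = INR 1,559,010.60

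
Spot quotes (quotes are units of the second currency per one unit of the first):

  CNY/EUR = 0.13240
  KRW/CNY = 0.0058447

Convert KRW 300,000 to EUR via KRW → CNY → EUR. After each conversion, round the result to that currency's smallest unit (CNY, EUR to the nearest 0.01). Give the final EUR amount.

KRW 300,000 × 0.0058447 = CNY 1,753.41
CNY 1,753.41 × 0.13240 = EUR 232.15

EUR 232.15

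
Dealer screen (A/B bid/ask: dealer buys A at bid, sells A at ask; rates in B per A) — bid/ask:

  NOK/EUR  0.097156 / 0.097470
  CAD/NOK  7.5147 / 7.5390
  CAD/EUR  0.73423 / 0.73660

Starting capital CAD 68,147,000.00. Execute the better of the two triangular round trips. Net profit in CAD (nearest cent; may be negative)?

Best loop CAD → EUR → NOK → CAD:
CAD 68,147,000.00 × 0.73423 (sell CAD at bid) = EUR 50,035,571.81
EUR 50,035,571.81 ÷ 0.097470 (buy NOK at ask) = NOK 513,343,303.68
NOK 513,343,303.68 ÷ 7.5390 (buy CAD at ask) = CAD 68,091,697.00

Net result: CAD -55,303.00 (no profitable arbitrage after spreads)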